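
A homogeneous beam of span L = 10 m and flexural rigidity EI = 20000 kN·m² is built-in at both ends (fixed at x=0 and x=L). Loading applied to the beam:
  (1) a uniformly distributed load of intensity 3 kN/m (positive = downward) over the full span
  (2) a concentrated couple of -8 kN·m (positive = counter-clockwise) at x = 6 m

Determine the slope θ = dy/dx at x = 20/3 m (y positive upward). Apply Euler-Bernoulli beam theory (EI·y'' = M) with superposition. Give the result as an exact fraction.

θ(20/3) = 517/675000 rad

Load 1 — uniform load w=3 kN/m over full span:
  θ_1 = -wx(L-x)(L-2x)/(12EI) = -3·(20/3)·(10-(20/3))·(10-2·(20/3))/(12·20000) = 1/1080 rad
Load 2 — applied couple M₀=-8 kN·m at a=6 m (b=L-a=4):
  θ_2 = (R_Ax²/2 - M_Ax - M₀(x-a))/EI  [x>a] with R_A=-144/125, M_A=-64/25 = ((-144/125)·(20/3)²/2 - (-64/25)·(20/3) - (-8)·((20/3)-6))/20000 = -1/6250 rad
Superposition: θ = Σ θ_i = 517/675000 rad ≈ 0.000766 rad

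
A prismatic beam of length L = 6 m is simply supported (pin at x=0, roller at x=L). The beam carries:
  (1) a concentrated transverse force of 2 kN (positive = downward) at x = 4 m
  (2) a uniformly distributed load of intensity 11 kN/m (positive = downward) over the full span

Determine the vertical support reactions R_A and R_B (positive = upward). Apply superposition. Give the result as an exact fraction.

Load 1 — point force P=2 kN at a=4 m (b=L-a=2):
  R_A = Pb/L = 2·2/6 = 2/3 kN
  R_B = Pa/L = 2·4/6 = 4/3 kN
Load 2 — uniform load w=11 kN/m over full span:
  R_A = wL/2 = 11·6/2 = 33 kN
  R_B = wL/2 = 11·6/2 = 33 kN
Superposition: R_A = 101/3 kN, R_B = 103/3 kN

R_A = 101/3 kN, R_B = 103/3 kN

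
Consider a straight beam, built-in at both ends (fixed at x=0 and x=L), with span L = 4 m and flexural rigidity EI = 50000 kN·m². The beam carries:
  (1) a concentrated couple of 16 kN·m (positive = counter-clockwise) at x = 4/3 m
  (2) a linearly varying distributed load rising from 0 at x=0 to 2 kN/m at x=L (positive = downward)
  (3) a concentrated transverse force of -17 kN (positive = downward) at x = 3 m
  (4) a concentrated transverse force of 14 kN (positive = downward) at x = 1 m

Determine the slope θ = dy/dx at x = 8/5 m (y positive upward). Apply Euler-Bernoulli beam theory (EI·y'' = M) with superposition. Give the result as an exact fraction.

Load 1 — applied couple M₀=16 kN·m at a=4/3 m (b=L-a=8/3):
  θ_1 = (R_Ax²/2 - M_Ax - M₀(x-a))/EI  [x>a] with R_A=16/3, M_A=0 = ((16/3)·(8/5)²/2 - 0·(8/5) - 16·((8/5)-(4/3)))/50000 = 4/78125 rad
Load 2 — triangular load w₀=2 kN/m (0→w₀ over full span):
  θ_2 = -w₀(2x(L-x)(L-2x)(x+2L)+x²(L-x)²)/(120LEI) = -2·(2·(8/5)·(4-(8/5))·(4-2·(8/5))·((8/5)+2·4)+(8/5)²·(4-(8/5))²)/(120·4·50000) = -12/1953125 rad
Load 3 — point force P=-17 kN at a=3 m (b=L-a=1):
  θ_3 = -Pb²x(2aL-(3a+b)x)/(2L³EI)  [x≤a] = -(-17)·1²·(8/5)·(2·3·4-(3·3+1)·(8/5))/(2·4³·50000) = 17/500000 rad
Load 4 — point force P=14 kN at a=1 m (b=L-a=3):
  θ_4 = Pa²(L-x)(2bL-(3b+a)(L-x))/(2L³EI)  [x>a] = 14·1²·(4-(8/5))·(2·3·4-(3·3+1)·(4-(8/5)))/(2·4³·50000) = 0 rad
Superposition: θ = Σ θ_i = 4941/62500000 rad ≈ 0.000079 rad

θ(8/5) = 4941/62500000 rad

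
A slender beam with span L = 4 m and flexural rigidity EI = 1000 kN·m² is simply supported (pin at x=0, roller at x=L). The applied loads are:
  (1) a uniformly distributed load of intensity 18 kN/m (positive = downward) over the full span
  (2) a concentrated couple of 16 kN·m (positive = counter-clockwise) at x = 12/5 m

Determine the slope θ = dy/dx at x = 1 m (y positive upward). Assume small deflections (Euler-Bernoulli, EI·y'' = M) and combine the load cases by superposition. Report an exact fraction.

Load 1 — uniform load w=18 kN/m over full span:
  θ_1 = -w(L³-6Lx²+4x³)/(24EI) = -18·(4³-6·4·1²+4·1³)/(24·1000) = -33/1000 rad
Load 2 — applied couple M₀=16 kN·m at a=12/5 m (b=L-a=8/5):
  θ_2 = (M₀x²/(2L)+C₁)/EI  [x≤a] with C₁=M₀(3b²-L²)/(6L)=-416/75 = (16·1²/(2·4)+(-416/75))/1000 = -133/37500 rad
Superposition: θ = Σ θ_i = -2741/75000 rad ≈ -0.036547 rad

θ(1) = -2741/75000 rad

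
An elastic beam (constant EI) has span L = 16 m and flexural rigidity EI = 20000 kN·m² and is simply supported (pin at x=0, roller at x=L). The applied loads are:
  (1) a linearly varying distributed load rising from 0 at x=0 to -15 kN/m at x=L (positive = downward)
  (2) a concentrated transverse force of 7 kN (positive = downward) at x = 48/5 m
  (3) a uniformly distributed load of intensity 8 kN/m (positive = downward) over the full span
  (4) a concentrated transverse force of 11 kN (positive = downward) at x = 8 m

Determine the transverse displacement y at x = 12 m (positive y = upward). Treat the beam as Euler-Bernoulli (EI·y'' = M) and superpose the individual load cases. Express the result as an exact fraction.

Load 1 — triangular load w₀=-15 kN/m (0→w₀ over full span):
  y_1 = -w₀x(7L⁴-10L²x²+3x⁴)/(360LEI) = -(-15)·12·(7·16⁴-10·16²·12²+3·12⁴)/(360·16·20000) = 119/500 m
Load 2 — point force P=7 kN at a=48/5 m (b=L-a=32/5):
  y_2 = -Pa(L-x)(2Lx-a²-x²)/(6LEI)  [x>a] = -7·(48/5)·(16-12)·(2·16·12-(48/5)²-12²)/(6·16·20000) = -1617/78125 m
Load 3 — uniform load w=8 kN/m over full span:
  y_3 = -wx(L³-2Lx²+x³)/(24EI) = -8·12·(16³-2·16·12²+12³)/(24·20000) = -152/625 m
Load 4 — point force P=11 kN at a=8 m (b=L-a=8):
  y_4 = -Pa(L-x)(2Lx-a²-x²)/(6LEI)  [x>a] = -11·8·(16-12)·(2·16·12-8²-12²)/(6·16·20000) = -121/3750 m
Superposition: y = Σ y_i = -54529/937500 m ≈ -0.058164 m

y(12) = -54529/937500 m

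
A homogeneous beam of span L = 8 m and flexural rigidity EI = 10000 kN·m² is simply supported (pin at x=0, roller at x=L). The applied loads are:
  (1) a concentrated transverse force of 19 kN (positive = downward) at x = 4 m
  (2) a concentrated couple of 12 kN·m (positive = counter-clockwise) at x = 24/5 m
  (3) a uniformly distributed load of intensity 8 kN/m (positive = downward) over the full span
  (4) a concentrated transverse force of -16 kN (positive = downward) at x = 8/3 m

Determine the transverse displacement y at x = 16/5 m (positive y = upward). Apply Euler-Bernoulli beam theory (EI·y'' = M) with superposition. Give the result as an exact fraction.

Load 1 — point force P=19 kN at a=4 m (b=L-a=4):
  y_1 = -Pbx(L²-b²-x²)/(6LEI)  [x≤a] = -19·4·(16/5)·(8²-4²-(16/5)²)/(6·8·10000) = -4484/234375 m
Load 2 — applied couple M₀=12 kN·m at a=24/5 m (b=L-a=16/5):
  y_2 = (M₀x³/(6L)+C₁x)/EI  [x≤a] with C₁=M₀(3b²-L²)/(6L)=-208/25 = (12·(16/5)³/(6·8)+(-208/25)·(16/5))/10000 = -144/78125 m
Load 3 — uniform load w=8 kN/m over full span:
  y_3 = -wx(L³-2Lx²+x³)/(24EI) = -8·(16/5)·(8³-2·8·(16/5)²+(16/5)³)/(24·10000) = -15872/390625 m
Load 4 — point force P=-16 kN at a=8/3 m (b=L-a=16/3):
  y_4 = -Pa(L-x)(2Lx-a²-x²)/(6LEI)  [x>a] = -(-16)·(8/3)·(8-(16/5))·(2·8·(16/5)-(8/3)²-(16/5)²)/(6·8·10000) = 30464/2109375 m
Superposition: y = Σ y_i = -497444/10546875 m ≈ -0.047165 m

y(16/5) = -497444/10546875 m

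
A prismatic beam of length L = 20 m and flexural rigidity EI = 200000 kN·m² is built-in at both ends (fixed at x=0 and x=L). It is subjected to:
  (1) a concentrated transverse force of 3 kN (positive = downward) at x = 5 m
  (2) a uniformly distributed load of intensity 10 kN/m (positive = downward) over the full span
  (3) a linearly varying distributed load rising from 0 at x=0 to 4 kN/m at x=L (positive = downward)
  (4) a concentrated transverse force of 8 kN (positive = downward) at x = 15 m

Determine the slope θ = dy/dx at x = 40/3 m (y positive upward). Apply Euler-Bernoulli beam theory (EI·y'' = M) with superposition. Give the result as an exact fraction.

Load 1 — point force P=3 kN at a=5 m (b=L-a=15):
  θ_1 = Pa²(L-x)(2bL-(3b+a)(L-x))/(2L³EI)  [x>a] = 3·5²·(20-(40/3))·(2·15·20-(3·15+5)·(20-(40/3)))/(2·20³·200000) = 1/24000 rad
Load 2 — uniform load w=10 kN/m over full span:
  θ_2 = -wx(L-x)(L-2x)/(12EI) = -10·(40/3)·(20-(40/3))·(20-2·(40/3))/(12·200000) = 1/405 rad
Load 3 — triangular load w₀=4 kN/m (0→w₀ over full span):
  θ_3 = -w₀(2x(L-x)(L-2x)(x+2L)+x²(L-x)²)/(120LEI) = -4·(2·(40/3)·(20-(40/3))·(20-2·(40/3))·((40/3)+2·20)+(40/3)²·(20-(40/3))²)/(120·20·200000) = 14/30375 rad
Load 4 — point force P=8 kN at a=15 m (b=L-a=5):
  θ_4 = -Pb²x(2aL-(3a+b)x)/(2L³EI)  [x≤a] = -8·5²·(40/3)·(2·15·20-(3·15+5)·(40/3))/(2·20³·200000) = 1/18000 rad
Superposition: θ = Σ θ_i = 1177/388800 rad ≈ 0.003027 rad

θ(40/3) = 1177/388800 rad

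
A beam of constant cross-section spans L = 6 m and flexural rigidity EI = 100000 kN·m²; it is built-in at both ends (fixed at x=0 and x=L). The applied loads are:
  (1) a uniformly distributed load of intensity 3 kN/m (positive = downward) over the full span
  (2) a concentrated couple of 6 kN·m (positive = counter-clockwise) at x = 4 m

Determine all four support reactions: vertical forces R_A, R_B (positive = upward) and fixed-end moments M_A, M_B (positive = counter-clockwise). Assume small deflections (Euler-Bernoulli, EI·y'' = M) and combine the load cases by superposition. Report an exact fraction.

R_A = 31/3 kN, M_A = 11 kN·m, R_B = 23/3 kN, M_B = -9 kN·m

Load 1 — uniform load w=3 kN/m over full span:
  R_A = wL/2 = 3·6/2 = 9 kN
  M_A = wL²/12 = 3·6²/12 = 9 kN·m
  R_B = wL/2 = 3·6/2 = 9 kN
  M_B = -wL²/12 = -3·6²/12 = -9 kN·m
Load 2 — applied couple M₀=6 kN·m at a=4 m (b=L-a=2):
  R_A = 6M₀ab/L³ = 6·6·4·2/6³ = 4/3 kN
  M_A = M₀b(2a-b)/L² = 6·2·(2·4-2)/6² = 2 kN·m
  R_B = -6M₀ab/L³ = -6·6·4·2/6³ = -4/3 kN
  M_B = M₀a(2b-a)/L² = 6·4·(2·2-4)/6² = 0 kN·m
Superposition: R_A = 31/3 kN, M_A = 11 kN·m, R_B = 23/3 kN, M_B = -9 kN·m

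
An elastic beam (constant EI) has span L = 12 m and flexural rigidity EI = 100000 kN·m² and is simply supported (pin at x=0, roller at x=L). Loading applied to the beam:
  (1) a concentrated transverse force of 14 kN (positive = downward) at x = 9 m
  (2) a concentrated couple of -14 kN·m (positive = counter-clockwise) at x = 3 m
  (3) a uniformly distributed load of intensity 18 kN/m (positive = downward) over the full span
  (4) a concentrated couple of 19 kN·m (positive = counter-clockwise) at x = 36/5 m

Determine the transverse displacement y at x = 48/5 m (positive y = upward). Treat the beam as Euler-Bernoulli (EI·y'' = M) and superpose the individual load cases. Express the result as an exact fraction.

Load 1 — point force P=14 kN at a=9 m (b=L-a=3):
  y_1 = -Pa(L-x)(2Lx-a²-x²)/(6LEI)  [x>a] = -14·9·(12-(48/5))·(2·12·(48/5)-9²-(48/5)²)/(6·12·100000) = -30051/12500000 m
Load 2 — applied couple M₀=-14 kN·m at a=3 m (b=L-a=9):
  y_2 = (M₀x³/(6L)-M₀(x-a)²/2+C₁x)/EI  [x>a] with C₁=M₀(3b²-L²)/(6L)=-77/4 = ((-14)·(48/5)³/(6·12)-(-14)·((48/5)-3)²/2+(-77/4)·(48/5))/100000 = -6489/12500000 m
Load 3 — uniform load w=18 kN/m over full span:
  y_3 = -wx(L³-2Lx²+x³)/(24EI) = -18·(48/5)·(12³-2·12·(48/5)²+(48/5)³)/(24·100000) = -56376/1953125 m
Load 4 — applied couple M₀=19 kN·m at a=36/5 m (b=L-a=24/5):
  y_4 = (M₀x³/(6L)-M₀(x-a)²/2+C₁x)/EI  [x>a] with C₁=M₀(3b²-L²)/(6L)=-494/25 = (19·(48/5)³/(6·12)-19·((48/5)-(36/5))²/2+(-494/25)·(48/5))/100000 = -171/1562500 m
Superposition: y = Σ y_i = -498393/15625000 m ≈ -0.031897 m

y(48/5) = -498393/15625000 m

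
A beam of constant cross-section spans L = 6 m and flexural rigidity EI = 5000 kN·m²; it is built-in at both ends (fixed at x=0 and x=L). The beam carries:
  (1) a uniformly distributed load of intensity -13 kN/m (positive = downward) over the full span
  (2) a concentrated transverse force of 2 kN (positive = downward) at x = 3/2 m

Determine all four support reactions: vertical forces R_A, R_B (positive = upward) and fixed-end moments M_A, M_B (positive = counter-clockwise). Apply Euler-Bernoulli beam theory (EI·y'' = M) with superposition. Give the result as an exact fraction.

R_A = -597/16 kN, M_A = -597/16 kN·m, R_B = -619/16 kN, M_B = 615/16 kN·m

Load 1 — uniform load w=-13 kN/m over full span:
  R_A = wL/2 = (-13)·6/2 = -39 kN
  M_A = wL²/12 = (-13)·6²/12 = -39 kN·m
  R_B = wL/2 = (-13)·6/2 = -39 kN
  M_B = -wL²/12 = -(-13)·6²/12 = 39 kN·m
Load 2 — point force P=2 kN at a=3/2 m (b=L-a=9/2):
  R_A = Pb²(3a+b)/L³ = 2·(9/2)²·(3·(3/2)+(9/2))/6³ = 27/16 kN
  M_A = Pab²/L² = 2·(3/2)·(9/2)²/6² = 27/16 kN·m
  R_B = Pa²(a+3b)/L³ = 2·(3/2)²·((3/2)+3·(9/2))/6³ = 5/16 kN
  M_B = -Pa²b/L² = -2·(3/2)²·(9/2)/6² = -9/16 kN·m
Superposition: R_A = -597/16 kN, M_A = -597/16 kN·m, R_B = -619/16 kN, M_B = 615/16 kN·m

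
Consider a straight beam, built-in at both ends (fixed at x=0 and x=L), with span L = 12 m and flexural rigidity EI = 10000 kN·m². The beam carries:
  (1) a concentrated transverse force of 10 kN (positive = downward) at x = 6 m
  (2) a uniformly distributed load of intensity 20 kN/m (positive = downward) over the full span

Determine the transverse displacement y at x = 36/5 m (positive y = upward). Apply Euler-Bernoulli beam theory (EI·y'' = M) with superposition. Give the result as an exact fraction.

y(36/5) = -8406/78125 m

Load 1 — point force P=10 kN at a=6 m (b=L-a=6):
  y_1 = -Pa²(L-x)²(3bL-(3b+a)(L-x))/(6L³EI)  [x>a] = -10·6²·(12-(36/5))²·(3·6·12-(3·6+6)·(12-(36/5)))/(6·12³·10000) = -126/15625 m
Load 2 — uniform load w=20 kN/m over full span:
  y_2 = -wx²(L-x)²/(24EI) = -20·(36/5)²·(12-(36/5))²/(24·10000) = -7776/78125 m
Superposition: y = Σ y_i = -8406/78125 m ≈ -0.107597 m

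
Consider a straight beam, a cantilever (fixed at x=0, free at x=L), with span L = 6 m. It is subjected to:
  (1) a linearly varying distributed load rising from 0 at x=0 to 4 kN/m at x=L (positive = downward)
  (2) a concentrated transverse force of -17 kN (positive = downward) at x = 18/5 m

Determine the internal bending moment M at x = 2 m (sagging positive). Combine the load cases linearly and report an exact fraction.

M(2) = 104/45 kN·m

Load 1 — triangular load w₀=4 kN/m (0→w₀ over full span):
  M_1 = w₀Lx/2 - w₀L²/3 - w₀x³/(6L) = 4·6·2/2 - 4·6²/3 - 4·2³/(6·6) = -224/9 kN·m
Load 2 — point force P=-17 kN at a=18/5 m (b=L-a=12/5):
  M_2 = -P(a-x)  [x≤a] = -(-17)·((18/5)-2) = 136/5 kN·m
Superposition: M = Σ M_i = 104/45 kN·m ≈ 2.311111 kN·m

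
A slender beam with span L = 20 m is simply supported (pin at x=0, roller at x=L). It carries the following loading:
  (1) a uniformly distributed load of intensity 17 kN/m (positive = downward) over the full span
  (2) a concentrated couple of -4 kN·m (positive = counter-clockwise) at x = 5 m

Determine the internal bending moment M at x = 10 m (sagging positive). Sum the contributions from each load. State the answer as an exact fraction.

M(10) = 852 kN·m

Load 1 — uniform load w=17 kN/m over full span:
  M_1 = wx(L-x)/2 = 17·10·(20-10)/2 = 850 kN·m
Load 2 — applied couple M₀=-4 kN·m at a=5 m (b=L-a=15):
  M_2 = M₀x/L - M₀  [x>a] = (-4)·10/20 - (-4) = 2 kN·m
Superposition: M = Σ M_i = 852 kN·m ≈ 852.000000 kN·m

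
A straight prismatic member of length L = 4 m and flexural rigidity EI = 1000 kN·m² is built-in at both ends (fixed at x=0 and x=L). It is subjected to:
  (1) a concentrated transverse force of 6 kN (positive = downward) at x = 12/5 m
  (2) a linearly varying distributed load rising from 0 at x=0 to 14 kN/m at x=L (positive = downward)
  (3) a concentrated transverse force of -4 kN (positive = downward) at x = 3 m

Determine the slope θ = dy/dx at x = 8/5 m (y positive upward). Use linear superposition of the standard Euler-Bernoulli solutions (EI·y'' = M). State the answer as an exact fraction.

θ(8/5) = -4271/1562500 rad

Load 1 — point force P=6 kN at a=12/5 m (b=L-a=8/5):
  θ_1 = -Pb²x(2aL-(3a+b)x)/(2L³EI)  [x≤a] = -6·(8/5)²·(8/5)·(2·(12/5)·4-(3·(12/5)+(8/5))·(8/5))/(2·4³·1000) = -384/390625 rad
Load 2 — triangular load w₀=14 kN/m (0→w₀ over full span):
  θ_2 = -w₀(2x(L-x)(L-2x)(x+2L)+x²(L-x)²)/(120LEI) = -14·(2·(8/5)·(4-(8/5))·(4-2·(8/5))·((8/5)+2·4)+(8/5)²·(4-(8/5))²)/(120·4·1000) = -168/78125 rad
Load 3 — point force P=-4 kN at a=3 m (b=L-a=1):
  θ_3 = -Pb²x(2aL-(3a+b)x)/(2L³EI)  [x≤a] = -(-4)·1²·(8/5)·(2·3·4-(3·3+1)·(8/5))/(2·4³·1000) = 1/2500 rad
Superposition: θ = Σ θ_i = -4271/1562500 rad ≈ -0.002733 rad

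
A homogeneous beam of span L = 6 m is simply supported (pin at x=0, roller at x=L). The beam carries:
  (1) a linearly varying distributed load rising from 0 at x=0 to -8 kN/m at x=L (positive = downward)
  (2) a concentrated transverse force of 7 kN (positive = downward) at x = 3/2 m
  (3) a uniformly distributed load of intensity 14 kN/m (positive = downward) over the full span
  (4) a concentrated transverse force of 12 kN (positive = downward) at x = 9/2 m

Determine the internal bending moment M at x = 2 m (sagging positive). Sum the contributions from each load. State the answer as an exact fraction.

Load 1 — triangular load w₀=-8 kN/m (0→w₀ over full span):
  M_1 = w₀Lx/6 - w₀x³/(6L) = (-8)·6·2/6 - (-8)·2³/(6·6) = -128/9 kN·m
Load 2 — point force P=7 kN at a=3/2 m (b=L-a=9/2):
  M_2 = Pa(L-x)/L  [x>a] = 7·(3/2)·(6-2)/6 = 7 kN·m
Load 3 — uniform load w=14 kN/m over full span:
  M_3 = wx(L-x)/2 = 14·2·(6-2)/2 = 56 kN·m
Load 4 — point force P=12 kN at a=9/2 m (b=L-a=3/2):
  M_4 = Pbx/L  [x≤a] = 12·(3/2)·2/6 = 6 kN·m
Superposition: M = Σ M_i = 493/9 kN·m ≈ 54.777778 kN·m

M(2) = 493/9 kN·m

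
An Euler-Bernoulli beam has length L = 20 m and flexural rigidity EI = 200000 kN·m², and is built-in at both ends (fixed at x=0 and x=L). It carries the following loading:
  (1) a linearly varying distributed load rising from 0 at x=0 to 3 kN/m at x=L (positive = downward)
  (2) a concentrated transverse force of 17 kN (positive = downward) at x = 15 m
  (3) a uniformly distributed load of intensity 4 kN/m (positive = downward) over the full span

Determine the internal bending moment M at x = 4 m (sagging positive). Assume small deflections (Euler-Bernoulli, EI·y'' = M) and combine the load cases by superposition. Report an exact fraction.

M(4) = -3899/240 kN·m

Load 1 — triangular load w₀=3 kN/m (0→w₀ over full span):
  M_1 = 3w₀Lx/20 - w₀L²/30 - w₀x³/(6L) = 3·3·20·4/20 - 3·20²/30 - 3·4³/(6·20) = -28/5 kN·m
Load 2 — point force P=17 kN at a=15 m (b=L-a=5):
  M_2 = Pb²(3a+b)x/L³ - Pab²/L²  [x≤a] = 17·5²·(3·15+5)·4/20³ - 17·15·5²/20² = -85/16 kN·m
Load 3 — uniform load w=4 kN/m over full span:
  M_3 = wLx/2 - wL²/12 - wx²/2 = 4·20·4/2 - 4·20²/12 - 4·4²/2 = -16/3 kN·m
Superposition: M = Σ M_i = -3899/240 kN·m ≈ -16.245833 kN·m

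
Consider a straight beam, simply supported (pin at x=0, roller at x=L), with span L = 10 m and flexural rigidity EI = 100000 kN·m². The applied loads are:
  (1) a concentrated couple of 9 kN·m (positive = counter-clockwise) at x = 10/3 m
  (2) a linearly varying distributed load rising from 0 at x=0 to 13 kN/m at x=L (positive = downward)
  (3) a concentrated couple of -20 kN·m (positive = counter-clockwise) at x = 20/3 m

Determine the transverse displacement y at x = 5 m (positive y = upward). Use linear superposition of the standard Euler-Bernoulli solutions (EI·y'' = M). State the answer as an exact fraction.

Load 1 — applied couple M₀=9 kN·m at a=10/3 m (b=L-a=20/3):
  y_1 = (M₀x³/(6L)-M₀(x-a)²/2+C₁x)/EI  [x>a] with C₁=M₀(3b²-L²)/(6L)=5 = (9·5³/(6·10)-9·(5-(10/3))²/2+5·5)/100000 = 1/3200 m
Load 2 — triangular load w₀=13 kN/m (0→w₀ over full span):
  y_2 = -w₀x(7L⁴-10L²x²+3x⁴)/(360LEI) = -13·5·(7·10⁴-10·10²·5²+3·5⁴)/(360·10·100000) = -13/1536 m
Load 3 — applied couple M₀=-20 kN·m at a=20/3 m (b=L-a=10/3):
  y_3 = (M₀x³/(6L)+C₁x)/EI  [x≤a] with C₁=M₀(3b²-L²)/(6L)=200/9 = ((-20)·5³/(6·10)+(200/9)·5)/100000 = 1/1440 m
Superposition: y = Σ y_i = -859/115200 m ≈ -0.007457 m

y(5) = -859/115200 m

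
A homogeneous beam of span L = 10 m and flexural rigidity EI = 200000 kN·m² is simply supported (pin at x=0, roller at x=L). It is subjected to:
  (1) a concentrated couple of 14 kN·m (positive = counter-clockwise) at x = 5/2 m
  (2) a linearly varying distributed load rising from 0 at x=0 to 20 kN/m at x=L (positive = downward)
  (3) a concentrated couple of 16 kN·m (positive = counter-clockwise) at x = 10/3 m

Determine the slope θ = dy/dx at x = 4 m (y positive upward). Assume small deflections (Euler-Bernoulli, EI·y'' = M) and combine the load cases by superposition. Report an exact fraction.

Load 1 — applied couple M₀=14 kN·m at a=5/2 m (b=L-a=15/2):
  θ_1 = (M₀x²/(2L)-M₀(x-a)+C₁)/EI  [x>a] with C₁=M₀(3b²-L²)/(6L)=385/24 = (14·4²/(2·10)-14·(4-(5/2))+(385/24))/200000 = 749/24000000 rad
Load 2 — triangular load w₀=20 kN/m (0→w₀ over full span):
  θ_2 = -w₀(7L⁴-30L²x²+15x⁴)/(360LEI) = -20·(7·10⁴-30·10²·4²+15·4⁴)/(360·10·200000) = -323/450000 rad
Load 3 — applied couple M₀=16 kN·m at a=10/3 m (b=L-a=20/3):
  θ_3 = (M₀x²/(2L)-M₀(x-a)+C₁)/EI  [x>a] with C₁=M₀(3b²-L²)/(6L)=80/9 = (16·4²/(2·10)-16·(4-(10/3))+(80/9))/200000 = 31/562500 rad
Superposition: θ = Σ θ_i = -3031/4800000 rad ≈ -0.000631 rad

θ(4) = -3031/4800000 rad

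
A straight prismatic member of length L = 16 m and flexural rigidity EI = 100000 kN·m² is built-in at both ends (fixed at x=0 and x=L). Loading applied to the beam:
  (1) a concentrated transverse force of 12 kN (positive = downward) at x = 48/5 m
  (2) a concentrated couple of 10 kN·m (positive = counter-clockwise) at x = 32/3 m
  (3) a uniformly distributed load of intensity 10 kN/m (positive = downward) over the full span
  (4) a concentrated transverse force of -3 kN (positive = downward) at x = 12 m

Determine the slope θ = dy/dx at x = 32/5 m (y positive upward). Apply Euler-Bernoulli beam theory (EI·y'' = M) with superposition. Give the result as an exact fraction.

Load 1 — point force P=12 kN at a=48/5 m (b=L-a=32/5):
  θ_1 = -Pb²x(2aL-(3a+b)x)/(2L³EI)  [x≤a] = -12·(32/5)²·(32/5)·(2·(48/5)·16-(3·(48/5)+(32/5))·(32/5))/(2·16³·100000) = -3072/9765625 rad
Load 2 — applied couple M₀=10 kN·m at a=32/3 m (b=L-a=16/3):
  θ_2 = (R_Ax²/2 - M_Ax)/EI  [x≤a] with R_A=5/6, M_A=10/3 = ((5/6)·(32/5)²/2 - (10/3)·(32/5))/100000 = -2/46875 rad
Load 3 — uniform load w=10 kN/m over full span:
  θ_3 = -wx(L-x)(L-2x)/(12EI) = -10·(32/5)·(16-(32/5))·(16-2·(32/5))/(12·100000) = -128/78125 rad
Load 4 — point force P=-3 kN at a=12 m (b=L-a=4):
  θ_4 = -Pb²x(2aL-(3a+b)x)/(2L³EI)  [x≤a] = -(-3)·4²·(32/5)·(2·12·16-(3·12+4)·(32/5))/(2·16³·100000) = 3/62500 rad
Superposition: θ = Σ θ_i = -228239/117187500 rad ≈ -0.001948 rad

θ(32/5) = -228239/117187500 rad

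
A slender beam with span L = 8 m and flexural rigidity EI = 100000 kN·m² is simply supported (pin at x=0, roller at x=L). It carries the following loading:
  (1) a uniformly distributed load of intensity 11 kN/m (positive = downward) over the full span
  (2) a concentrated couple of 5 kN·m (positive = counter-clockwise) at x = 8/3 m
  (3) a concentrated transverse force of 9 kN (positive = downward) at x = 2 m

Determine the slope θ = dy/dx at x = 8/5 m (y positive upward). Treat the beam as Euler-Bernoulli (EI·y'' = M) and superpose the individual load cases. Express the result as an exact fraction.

θ(8/5) = -462811/225000000 rad

Load 1 — uniform load w=11 kN/m over full span:
  θ_1 = -w(L³-6Lx²+4x³)/(24EI) = -11·(8³-6·8·(8/5)²+4·(8/5)³)/(24·100000) = -726/390625 rad
Load 2 — applied couple M₀=5 kN·m at a=8/3 m (b=L-a=16/3):
  θ_2 = (M₀x²/(2L)+C₁)/EI  [x≤a] with C₁=M₀(3b²-L²)/(6L)=20/9 = (5·(8/5)²/(2·8)+(20/9))/100000 = 17/562500 rad
Load 3 — point force P=9 kN at a=2 m (b=L-a=6):
  θ_3 = -Pb(L²-b²-3x²)/(6LEI)  [x≤a] = -9·6·(8²-6²-3·(8/5)²)/(6·8·100000) = -1143/5000000 rad
Superposition: θ = Σ θ_i = -462811/225000000 rad ≈ -0.002057 rad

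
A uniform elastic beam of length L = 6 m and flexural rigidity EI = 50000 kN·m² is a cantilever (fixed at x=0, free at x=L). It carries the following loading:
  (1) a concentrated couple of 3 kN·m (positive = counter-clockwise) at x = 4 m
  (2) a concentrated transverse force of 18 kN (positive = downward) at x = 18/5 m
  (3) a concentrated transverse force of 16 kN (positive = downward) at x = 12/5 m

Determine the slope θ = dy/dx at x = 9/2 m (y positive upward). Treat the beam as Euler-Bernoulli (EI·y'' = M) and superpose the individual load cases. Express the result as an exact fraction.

θ(9/2) = -471/156250 rad

Load 1 — applied couple M₀=3 kN·m at a=4 m (b=L-a=2):
  θ_1 = M₀a/EI  [x>a] = 3·4/50000 = 3/12500 rad
Load 2 — point force P=18 kN at a=18/5 m (b=L-a=12/5):
  θ_2 = -Pa²/(2EI)  [x>a] = -18·(18/5)²/(2·50000) = -729/312500 rad
Load 3 — point force P=16 kN at a=12/5 m (b=L-a=18/5):
  θ_3 = -Pa²/(2EI)  [x>a] = -16·(12/5)²/(2·50000) = -72/78125 rad
Superposition: θ = Σ θ_i = -471/156250 rad ≈ -0.003014 rad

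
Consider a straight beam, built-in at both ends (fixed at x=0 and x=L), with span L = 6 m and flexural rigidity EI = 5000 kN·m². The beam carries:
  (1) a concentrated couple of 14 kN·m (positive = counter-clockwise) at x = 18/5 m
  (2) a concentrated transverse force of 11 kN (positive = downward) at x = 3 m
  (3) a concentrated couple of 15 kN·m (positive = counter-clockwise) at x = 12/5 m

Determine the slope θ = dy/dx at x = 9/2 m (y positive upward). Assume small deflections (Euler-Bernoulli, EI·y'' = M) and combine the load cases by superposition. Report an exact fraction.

θ(9/2) = 1719/2000000 rad

Load 1 — applied couple M₀=14 kN·m at a=18/5 m (b=L-a=12/5):
  θ_1 = (R_Ax²/2 - M_Ax - M₀(x-a))/EI  [x>a] with R_A=84/25, M_A=112/25 = ((84/25)·(9/2)²/2 - (112/25)·(9/2) - 14·((9/2)-(18/5)))/5000 = 63/250000 rad
Load 2 — point force P=11 kN at a=3 m (b=L-a=3):
  θ_2 = Pa²(L-x)(2bL-(3b+a)(L-x))/(2L³EI)  [x>a] = 11·3²·(6-(9/2))·(2·3·6-(3·3+3)·(6-(9/2)))/(2·6³·5000) = 99/80000 rad
Load 3 — applied couple M₀=15 kN·m at a=12/5 m (b=L-a=18/5):
  θ_3 = (R_Ax²/2 - M_Ax - M₀(x-a))/EI  [x>a] with R_A=18/5, M_A=9/5 = ((18/5)·(9/2)²/2 - (9/5)·(9/2) - 15·((9/2)-(12/5)))/5000 = -63/100000 rad
Superposition: θ = Σ θ_i = 1719/2000000 rad ≈ 0.000860 rad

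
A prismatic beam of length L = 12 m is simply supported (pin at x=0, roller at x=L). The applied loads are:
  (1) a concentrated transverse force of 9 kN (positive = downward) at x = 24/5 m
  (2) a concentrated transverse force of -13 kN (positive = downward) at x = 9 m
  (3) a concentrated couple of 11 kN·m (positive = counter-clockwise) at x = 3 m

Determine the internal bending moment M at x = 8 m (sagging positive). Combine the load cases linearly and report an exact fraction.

M(8) = -229/15 kN·m

Load 1 — point force P=9 kN at a=24/5 m (b=L-a=36/5):
  M_1 = Pa(L-x)/L  [x>a] = 9·(24/5)·(12-8)/12 = 72/5 kN·m
Load 2 — point force P=-13 kN at a=9 m (b=L-a=3):
  M_2 = Pbx/L  [x≤a] = (-13)·3·8/12 = -26 kN·m
Load 3 — applied couple M₀=11 kN·m at a=3 m (b=L-a=9):
  M_3 = M₀x/L - M₀  [x>a] = 11·8/12 - 11 = -11/3 kN·m
Superposition: M = Σ M_i = -229/15 kN·m ≈ -15.266667 kN·m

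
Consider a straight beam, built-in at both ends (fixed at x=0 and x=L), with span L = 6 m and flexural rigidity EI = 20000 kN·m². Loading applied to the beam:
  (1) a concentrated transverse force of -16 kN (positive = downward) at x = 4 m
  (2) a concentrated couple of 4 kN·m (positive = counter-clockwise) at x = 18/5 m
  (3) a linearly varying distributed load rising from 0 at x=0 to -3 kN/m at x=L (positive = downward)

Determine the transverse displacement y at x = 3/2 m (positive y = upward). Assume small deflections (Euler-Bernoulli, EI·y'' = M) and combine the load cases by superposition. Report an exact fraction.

Load 1 — point force P=-16 kN at a=4 m (b=L-a=2):
  y_1 = -Pb²x²(3aL-(3a+b)x)/(6L³EI)  [x≤a] = -(-16)·2²·(3/2)²·(3·4·6-(3·4+2)·(3/2))/(6·6³·20000) = 17/60000 m
Load 2 — applied couple M₀=4 kN·m at a=18/5 m (b=L-a=12/5):
  y_2 = (R_Ax³/6 - M_Ax²/2)/EI  [x≤a] with R_A=24/25, M_A=32/25 = ((24/25)·(3/2)³/6 - (32/25)·(3/2)²/2)/20000 = -9/200000 m
Load 3 — triangular load w₀=-3 kN/m (0→w₀ over full span):
  y_3 = -w₀x²(L-x)²(x+2L)/(120LEI) = -(-3)·(3/2)²·(6-(3/2))²·((3/2)+2·6)/(120·6·20000) = 6561/51200000 m
Superposition: y = Σ y_i = 56291/153600000 m ≈ 0.000366 m

y(3/2) = 56291/153600000 m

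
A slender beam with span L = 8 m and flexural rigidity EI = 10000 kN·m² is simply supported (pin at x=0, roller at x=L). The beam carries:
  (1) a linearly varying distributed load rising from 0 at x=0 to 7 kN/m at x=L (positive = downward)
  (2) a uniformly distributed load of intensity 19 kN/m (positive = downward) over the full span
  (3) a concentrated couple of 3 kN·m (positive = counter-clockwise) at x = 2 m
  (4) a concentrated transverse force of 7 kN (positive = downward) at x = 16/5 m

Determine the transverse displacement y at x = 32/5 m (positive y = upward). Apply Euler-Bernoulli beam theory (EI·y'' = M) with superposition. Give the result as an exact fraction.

Load 1 — triangular load w₀=7 kN/m (0→w₀ over full span):
  y_1 = -w₀x(7L⁴-10L²x²+3x⁴)/(360LEI) = -7·(32/5)·(7·8⁴-10·8²·(32/5)²+3·(32/5)⁴)/(360·8·10000) = -113792/9765625 m
Load 2 — uniform load w=19 kN/m over full span:
  y_2 = -wx(L³-2Lx²+x³)/(24EI) = -19·(32/5)·(8³-2·8·(32/5)²+(32/5)³)/(24·10000) = -70528/1171875 m
Load 3 — applied couple M₀=3 kN·m at a=2 m (b=L-a=6):
  y_3 = (M₀x³/(6L)-M₀(x-a)²/2+C₁x)/EI  [x>a] with C₁=M₀(3b²-L²)/(6L)=11/4 = (3·(32/5)³/(6·8)-3·((32/5)-2)²/2+(11/4)·(32/5))/10000 = 309/625000 m
Load 4 — point force P=7 kN at a=16/5 m (b=L-a=24/5):
  y_4 = -Pa(L-x)(2Lx-a²-x²)/(6LEI)  [x>a] = -7·(16/5)·(8-(32/5))·(2·8·(32/5)-(16/5)²-(32/5)²)/(6·8·10000) = -896/234375 m
Superposition: y = Σ y_i = -17616733/234375000 m ≈ -0.075165 m

y(32/5) = -17616733/234375000 m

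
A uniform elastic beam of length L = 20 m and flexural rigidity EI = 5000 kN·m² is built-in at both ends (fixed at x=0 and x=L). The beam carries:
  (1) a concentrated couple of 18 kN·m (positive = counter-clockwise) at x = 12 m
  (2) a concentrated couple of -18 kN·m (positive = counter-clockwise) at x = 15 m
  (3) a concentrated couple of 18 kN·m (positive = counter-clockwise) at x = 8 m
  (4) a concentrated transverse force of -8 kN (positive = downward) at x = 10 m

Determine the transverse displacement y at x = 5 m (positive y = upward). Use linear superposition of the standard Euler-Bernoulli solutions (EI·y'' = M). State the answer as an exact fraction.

y(5) = 3281/96000 m

Load 1 — applied couple M₀=18 kN·m at a=12 m (b=L-a=8):
  y_1 = (R_Ax³/6 - M_Ax²/2)/EI  [x≤a] with R_A=162/125, M_A=144/25 = ((162/125)·5³/6 - (144/25)·5²/2)/5000 = -9/1000 m
Load 2 — applied couple M₀=-18 kN·m at a=15 m (b=L-a=5):
  y_2 = (R_Ax³/6 - M_Ax²/2)/EI  [x≤a] with R_A=-81/80, M_A=-45/8 = ((-81/80)·5³/6 - (-45/8)·5²/2)/5000 = 63/6400 m
Load 3 — applied couple M₀=18 kN·m at a=8 m (b=L-a=12):
  y_3 = (R_Ax³/6 - M_Ax²/2)/EI  [x≤a] with R_A=162/125, M_A=54/25 = ((162/125)·5³/6 - (54/25)·5²/2)/5000 = 0 m
Load 4 — point force P=-8 kN at a=10 m (b=L-a=10):
  y_4 = -Pb²x²(3aL-(3a+b)x)/(6L³EI)  [x≤a] = -(-8)·10²·5²·(3·10·20-(3·10+10)·5)/(6·20³·5000) = 1/30 m
Superposition: y = Σ y_i = 3281/96000 m ≈ 0.034177 m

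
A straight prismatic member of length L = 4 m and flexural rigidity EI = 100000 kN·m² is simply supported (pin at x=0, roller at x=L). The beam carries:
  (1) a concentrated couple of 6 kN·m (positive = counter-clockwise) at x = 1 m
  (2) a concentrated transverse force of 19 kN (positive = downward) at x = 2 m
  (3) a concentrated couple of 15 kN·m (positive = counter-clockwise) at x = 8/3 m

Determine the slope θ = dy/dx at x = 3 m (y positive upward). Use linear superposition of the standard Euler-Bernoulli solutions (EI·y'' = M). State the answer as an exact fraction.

Load 1 — applied couple M₀=6 kN·m at a=1 m (b=L-a=3):
  θ_1 = (M₀x²/(2L)-M₀(x-a)+C₁)/EI  [x>a] with C₁=M₀(3b²-L²)/(6L)=11/4 = (6·3²/(2·4)-6·(3-1)+(11/4))/100000 = -1/40000 rad
Load 2 — point force P=19 kN at a=2 m (b=L-a=2):
  θ_2 = -Pa(2L²-6Lx+3x²+a²)/(6LEI)  [x>a] = -19·2·(2·4²-6·4·3+3·3²+2²)/(6·4·100000) = 57/400000 rad
Load 3 — applied couple M₀=15 kN·m at a=8/3 m (b=L-a=4/3):
  θ_3 = (M₀x²/(2L)-M₀(x-a)+C₁)/EI  [x>a] with C₁=M₀(3b²-L²)/(6L)=-20/3 = (15·3²/(2·4)-15·(3-(8/3))+(-20/3))/100000 = 1/19200 rad
Superposition: θ = Σ θ_i = 407/2400000 rad ≈ 0.000170 rad

θ(3) = 407/2400000 rad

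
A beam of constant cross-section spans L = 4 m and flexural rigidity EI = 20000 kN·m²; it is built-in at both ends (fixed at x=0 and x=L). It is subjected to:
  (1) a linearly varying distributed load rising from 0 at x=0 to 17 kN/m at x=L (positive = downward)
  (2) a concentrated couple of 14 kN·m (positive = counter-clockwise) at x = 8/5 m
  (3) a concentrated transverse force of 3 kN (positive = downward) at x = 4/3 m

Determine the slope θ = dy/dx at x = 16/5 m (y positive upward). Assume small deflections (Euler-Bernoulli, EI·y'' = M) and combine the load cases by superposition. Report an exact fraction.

θ(16/5) = 2203/14062500 rad

Load 1 — triangular load w₀=17 kN/m (0→w₀ over full span):
  θ_1 = -w₀(2x(L-x)(L-2x)(x+2L)+x²(L-x)²)/(120LEI) = -17·(2·(16/5)·(4-(16/5))·(4-2·(16/5))·((16/5)+2·4)+(16/5)²·(4-(16/5))²)/(120·4·20000) = 272/1171875 rad
Load 2 — applied couple M₀=14 kN·m at a=8/5 m (b=L-a=12/5):
  θ_2 = (R_Ax²/2 - M_Ax - M₀(x-a))/EI  [x>a] with R_A=126/25, M_A=42/25 = ((126/25)·(16/5)²/2 - (42/25)·(16/5) - 14·((16/5)-(8/5)))/20000 = -77/781250 rad
Load 3 — point force P=3 kN at a=4/3 m (b=L-a=8/3):
  θ_3 = Pa²(L-x)(2bL-(3b+a)(L-x))/(2L³EI)  [x>a] = 3·(4/3)²·(4-(16/5))·(2·(8/3)·4-(3·(8/3)+(4/3))·(4-(16/5)))/(2·4³·20000) = 13/562500 rad
Superposition: θ = Σ θ_i = 2203/14062500 rad ≈ 0.000157 rad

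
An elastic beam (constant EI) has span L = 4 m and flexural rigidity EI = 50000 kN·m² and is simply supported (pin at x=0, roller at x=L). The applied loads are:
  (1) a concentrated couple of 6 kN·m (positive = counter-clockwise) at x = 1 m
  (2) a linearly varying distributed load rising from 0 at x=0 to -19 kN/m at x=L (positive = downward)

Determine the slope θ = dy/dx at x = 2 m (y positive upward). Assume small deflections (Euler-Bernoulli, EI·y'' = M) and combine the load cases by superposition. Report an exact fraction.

Load 1 — applied couple M₀=6 kN·m at a=1 m (b=L-a=3):
  θ_1 = (M₀x²/(2L)-M₀(x-a)+C₁)/EI  [x>a] with C₁=M₀(3b²-L²)/(6L)=11/4 = (6·2²/(2·4)-6·(2-1)+(11/4))/50000 = -1/200000 rad
Load 2 — triangular load w₀=-19 kN/m (0→w₀ over full span):
  θ_2 = -w₀(7L⁴-30L²x²+15x⁴)/(360LEI) = -(-19)·(7·4⁴-30·4²·2²+15·2⁴)/(360·4·50000) = 133/4500000 rad
Superposition: θ = Σ θ_i = 221/9000000 rad ≈ 0.000025 rad

θ(2) = 221/9000000 rad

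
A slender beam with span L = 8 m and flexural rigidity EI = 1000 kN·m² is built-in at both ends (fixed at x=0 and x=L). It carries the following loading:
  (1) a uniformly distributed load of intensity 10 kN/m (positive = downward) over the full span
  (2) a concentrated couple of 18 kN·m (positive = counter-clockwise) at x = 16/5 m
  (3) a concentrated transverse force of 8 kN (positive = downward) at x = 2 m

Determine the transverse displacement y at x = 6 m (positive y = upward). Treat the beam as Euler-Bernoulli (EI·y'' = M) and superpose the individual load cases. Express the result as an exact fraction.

Load 1 — uniform load w=10 kN/m over full span:
  y_1 = -wx²(L-x)²/(24EI) = -10·6²·(8-6)²/(24·1000) = -3/50 m
Load 2 — applied couple M₀=18 kN·m at a=16/5 m (b=L-a=24/5):
  y_2 = (R_Ax³/6 - M_Ax²/2 - M₀(x-a)²/2)/EI  [x>a] with R_A=81/25, M_A=54/25 = ((81/25)·6³/6 - (54/25)·6²/2 - 18·(6-(16/5))²/2)/1000 = 9/1250 m
Load 3 — point force P=8 kN at a=2 m (b=L-a=6):
  y_3 = -Pa²(L-x)²(3bL-(3b+a)(L-x))/(6L³EI)  [x>a] = -8·2²·(8-6)²·(3·6·8-(3·6+2)·(8-6))/(6·8³·1000) = -13/3000 m
Superposition: y = Σ y_i = -857/15000 m ≈ -0.057133 m

y(6) = -857/15000 m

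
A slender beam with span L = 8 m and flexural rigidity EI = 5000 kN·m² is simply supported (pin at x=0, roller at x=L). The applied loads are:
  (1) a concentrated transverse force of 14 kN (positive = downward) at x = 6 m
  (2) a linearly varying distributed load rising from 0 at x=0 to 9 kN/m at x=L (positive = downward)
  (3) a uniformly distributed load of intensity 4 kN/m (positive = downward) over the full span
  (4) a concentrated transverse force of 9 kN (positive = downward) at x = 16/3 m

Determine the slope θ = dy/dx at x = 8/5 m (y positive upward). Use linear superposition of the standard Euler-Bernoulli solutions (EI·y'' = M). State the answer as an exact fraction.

θ(8/5) = -1109563/28125000 rad

Load 1 — point force P=14 kN at a=6 m (b=L-a=2):
  θ_1 = -Pb(L²-b²-3x²)/(6LEI)  [x≤a] = -14·2·(8²-2²-3·(8/5)²)/(6·8·5000) = -763/125000 rad
Load 2 — triangular load w₀=9 kN/m (0→w₀ over full span):
  θ_2 = -w₀(7L⁴-30L²x²+15x⁴)/(360LEI) = -9·(7·8⁴-30·8²·(8/5)²+15·(8/5)⁴)/(360·8·5000) = -5824/390625 rad
Load 3 — uniform load w=4 kN/m over full span:
  θ_3 = -w(L³-6Lx²+4x³)/(24EI) = -4·(8³-6·8·(8/5)²+4·(8/5)³)/(24·5000) = -1056/78125 rad
Load 4 — point force P=9 kN at a=16/3 m (b=L-a=8/3):
  θ_4 = -Pb(L²-b²-3x²)/(6LEI)  [x≤a] = -9·(8/3)·(8²-(8/3)²-3·(8/5)²)/(6·8·5000) = -692/140625 rad
Superposition: θ = Σ θ_i = -1109563/28125000 rad ≈ -0.039451 rad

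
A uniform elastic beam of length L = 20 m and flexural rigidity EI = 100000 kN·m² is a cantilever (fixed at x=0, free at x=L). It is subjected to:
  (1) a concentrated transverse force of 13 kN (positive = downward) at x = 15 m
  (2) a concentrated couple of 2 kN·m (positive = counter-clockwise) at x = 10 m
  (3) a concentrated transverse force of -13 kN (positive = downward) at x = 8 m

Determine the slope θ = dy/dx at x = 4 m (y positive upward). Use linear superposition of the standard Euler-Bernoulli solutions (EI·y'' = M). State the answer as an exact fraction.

Load 1 — point force P=13 kN at a=15 m (b=L-a=5):
  θ_1 = -Px(2a-x)/(2EI)  [x≤a] = -13·4·(2·15-4)/(2·100000) = -169/25000 rad
Load 2 — applied couple M₀=2 kN·m at a=10 m (b=L-a=10):
  θ_2 = M₀x/EI  [x≤a] = 2·4/100000 = 1/12500 rad
Load 3 — point force P=-13 kN at a=8 m (b=L-a=12):
  θ_3 = -Px(2a-x)/(2EI)  [x≤a] = -(-13)·4·(2·8-4)/(2·100000) = 39/12500 rad
Superposition: θ = Σ θ_i = -89/25000 rad ≈ -0.003560 rad

θ(4) = -89/25000 rad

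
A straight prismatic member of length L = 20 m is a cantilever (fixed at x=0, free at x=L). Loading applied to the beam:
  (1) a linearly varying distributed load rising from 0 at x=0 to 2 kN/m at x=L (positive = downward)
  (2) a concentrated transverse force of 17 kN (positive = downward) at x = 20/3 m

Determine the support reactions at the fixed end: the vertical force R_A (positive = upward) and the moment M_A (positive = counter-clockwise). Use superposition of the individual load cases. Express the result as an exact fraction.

R_A = 37 kN, M_A = 380 kN·m

Load 1 — triangular load w₀=2 kN/m (0→w₀ over full span):
  R_A = w₀L/2 = 2·20/2 = 20 kN
  M_A = w₀L²/3 = 2·20²/3 = 800/3 kN·m
Load 2 — point force P=17 kN at a=20/3 m (b=L-a=40/3):
  R_A = P = 17 kN
  M_A = Pa = 17·(20/3) = 340/3 kN·m
Superposition: R_A = 37 kN, M_A = 380 kN·m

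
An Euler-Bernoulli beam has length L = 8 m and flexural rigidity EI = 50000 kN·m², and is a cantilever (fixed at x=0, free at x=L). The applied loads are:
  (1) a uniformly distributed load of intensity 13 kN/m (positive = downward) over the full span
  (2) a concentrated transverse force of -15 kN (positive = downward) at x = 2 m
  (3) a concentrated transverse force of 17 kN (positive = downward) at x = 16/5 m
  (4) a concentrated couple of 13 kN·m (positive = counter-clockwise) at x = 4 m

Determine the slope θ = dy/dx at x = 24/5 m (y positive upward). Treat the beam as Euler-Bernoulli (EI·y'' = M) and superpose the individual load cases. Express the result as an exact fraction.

Load 1 — uniform load w=13 kN/m over full span:
  θ_1 = -wx(x²-3Lx+3L²)/(6EI) = -13·(24/5)·((24/5)²-3·8·(24/5)+3·8²)/(6·50000) = -8112/390625 rad
Load 2 — point force P=-15 kN at a=2 m (b=L-a=6):
  θ_2 = -Pa²/(2EI)  [x>a] = -(-15)·2²/(2·50000) = 3/5000 rad
Load 3 — point force P=17 kN at a=16/5 m (b=L-a=24/5):
  θ_3 = -Pa²/(2EI)  [x>a] = -17·(16/5)²/(2·50000) = -136/78125 rad
Load 4 — applied couple M₀=13 kN·m at a=4 m (b=L-a=4):
  θ_4 = M₀a/EI  [x>a] = 13·4/50000 = 13/12500 rad
Superposition: θ = Σ θ_i = -65211/3125000 rad ≈ -0.020868 rad

θ(24/5) = -65211/3125000 rad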